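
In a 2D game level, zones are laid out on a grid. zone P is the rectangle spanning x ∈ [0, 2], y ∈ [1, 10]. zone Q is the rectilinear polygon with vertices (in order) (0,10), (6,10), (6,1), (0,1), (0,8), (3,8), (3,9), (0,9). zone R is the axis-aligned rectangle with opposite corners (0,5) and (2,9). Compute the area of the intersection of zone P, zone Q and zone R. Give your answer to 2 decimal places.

6.00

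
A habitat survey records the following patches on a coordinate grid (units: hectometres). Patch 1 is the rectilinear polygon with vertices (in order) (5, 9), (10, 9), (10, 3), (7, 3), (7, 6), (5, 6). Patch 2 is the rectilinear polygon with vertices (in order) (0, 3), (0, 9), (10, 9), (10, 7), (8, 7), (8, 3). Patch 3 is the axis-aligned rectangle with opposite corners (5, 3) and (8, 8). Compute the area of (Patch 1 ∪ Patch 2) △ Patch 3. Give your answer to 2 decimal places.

45.00

|Patch 1 ∪ Patch 2| = 60.
|(Patch 1 ∪ Patch 2) ∩ Patch 3| = 15.
|(Patch 1 ∪ Patch 2) △ Patch 3| = 60 + 15 − 30 = 45.00.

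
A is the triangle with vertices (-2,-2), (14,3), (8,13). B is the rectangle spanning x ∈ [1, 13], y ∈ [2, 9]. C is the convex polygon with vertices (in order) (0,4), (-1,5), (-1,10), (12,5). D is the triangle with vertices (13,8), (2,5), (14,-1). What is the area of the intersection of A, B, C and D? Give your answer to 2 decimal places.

The intersection is the polygon with vertices (12,5), (3.429,4.286), (2.5,4.75), (2.815,5.222), (7.851,6.596).
By the shoelace formula its area is 11.39.

11.39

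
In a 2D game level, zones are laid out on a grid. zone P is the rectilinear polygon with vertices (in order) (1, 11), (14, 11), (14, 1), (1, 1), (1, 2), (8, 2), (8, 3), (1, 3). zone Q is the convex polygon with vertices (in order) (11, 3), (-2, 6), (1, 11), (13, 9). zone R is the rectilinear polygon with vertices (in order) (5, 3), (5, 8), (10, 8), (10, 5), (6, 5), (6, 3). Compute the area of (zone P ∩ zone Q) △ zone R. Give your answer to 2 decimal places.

52.00

|zone P ∩ zone Q| = 66.4615.
|(zone P ∩ zone Q) ∩ zone R| = 15.7308.
|(zone P ∩ zone Q) △ zone R| = 66.4615 + 17 − 31.4615 = 52.00.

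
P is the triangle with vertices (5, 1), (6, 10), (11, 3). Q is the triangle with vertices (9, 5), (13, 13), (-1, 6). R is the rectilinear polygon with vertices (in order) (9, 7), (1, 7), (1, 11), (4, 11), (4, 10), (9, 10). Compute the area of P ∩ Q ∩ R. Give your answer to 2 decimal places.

3.63

The intersection is the polygon with vertices (6.263,9.632), (8.143,7), (5.667,7), (5.941,9.471).
By the shoelace formula its area is 3.63.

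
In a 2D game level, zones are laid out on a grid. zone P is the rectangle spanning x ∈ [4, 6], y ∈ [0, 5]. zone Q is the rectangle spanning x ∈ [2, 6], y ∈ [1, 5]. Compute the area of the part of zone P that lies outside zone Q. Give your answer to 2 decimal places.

2.00

|zone P∩zone Q|: x∈[4,6], y∈[1,5] → 2·4 = 8.
|zone P| = 10.
|zone P ∖ zone Q| = |zone P| − |zone P∩zone Q| = 10 − 8 = 2.00.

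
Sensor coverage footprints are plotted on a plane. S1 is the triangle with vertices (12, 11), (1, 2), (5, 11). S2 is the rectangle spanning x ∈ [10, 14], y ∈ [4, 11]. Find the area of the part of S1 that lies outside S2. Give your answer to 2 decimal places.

|S1| = 31.5, |S1∩S2| = 1.6364.
|S1 ∖ S2| = |S1| − |S1∩S2| = 31.5 − 1.6364 = 29.86.

29.86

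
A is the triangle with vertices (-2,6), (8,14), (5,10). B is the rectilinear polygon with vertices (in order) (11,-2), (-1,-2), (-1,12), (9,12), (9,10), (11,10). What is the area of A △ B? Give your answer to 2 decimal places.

158.23

|A| = 8, |B| = 164, |A∩B| = 6.8857.
|A △ B| = |A| + |B| − 2·|A∩B| = 8 + 164 − 13.7714 = 158.23.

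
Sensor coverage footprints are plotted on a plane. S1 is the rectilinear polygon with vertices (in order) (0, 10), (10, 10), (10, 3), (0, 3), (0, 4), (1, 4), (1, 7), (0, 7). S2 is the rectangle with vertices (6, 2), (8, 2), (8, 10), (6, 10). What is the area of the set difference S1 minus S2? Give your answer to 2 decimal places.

|S1| = 67, |S1∩S2| = 14.
|S1 ∖ S2| = |S1| − |S1∩S2| = 67 − 14 = 53.00.

53.00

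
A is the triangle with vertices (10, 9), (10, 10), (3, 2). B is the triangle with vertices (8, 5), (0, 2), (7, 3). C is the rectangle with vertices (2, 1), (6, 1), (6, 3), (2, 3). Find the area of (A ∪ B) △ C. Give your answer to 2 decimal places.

14.53

|A ∪ B| = 9.8269.
|(A ∪ B) ∩ C| = 1.6463.
|(A ∪ B) △ C| = 9.8269 + 8 − 3.2925 = 14.53.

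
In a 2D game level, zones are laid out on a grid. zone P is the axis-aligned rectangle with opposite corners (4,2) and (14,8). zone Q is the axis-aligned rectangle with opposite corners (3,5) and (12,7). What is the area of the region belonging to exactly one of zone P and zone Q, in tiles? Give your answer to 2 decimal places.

|zone P∩zone Q|: x∈[4,12], y∈[5,7] → 8·2 = 16.
|zone P △ zone Q| = |zone P| + |zone Q| − 2·|zone P∩zone Q| = 60 + 18 − 32 = 46.00.

46.00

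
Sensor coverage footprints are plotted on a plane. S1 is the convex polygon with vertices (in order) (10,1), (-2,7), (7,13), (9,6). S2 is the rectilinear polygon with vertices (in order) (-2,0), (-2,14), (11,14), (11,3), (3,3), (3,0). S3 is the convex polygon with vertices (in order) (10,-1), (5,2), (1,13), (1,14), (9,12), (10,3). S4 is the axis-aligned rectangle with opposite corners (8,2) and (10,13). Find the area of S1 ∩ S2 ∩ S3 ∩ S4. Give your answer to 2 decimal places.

The intersection is the polygon with vertices (9,6), (9.6,3), (8,3), (8,9.5).
By the shoelace formula its area is 5.65.

5.65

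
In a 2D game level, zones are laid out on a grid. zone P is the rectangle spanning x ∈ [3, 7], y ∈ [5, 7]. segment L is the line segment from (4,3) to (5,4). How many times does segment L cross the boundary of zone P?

The segment lies entirely outside zone P and never meets its boundary.

0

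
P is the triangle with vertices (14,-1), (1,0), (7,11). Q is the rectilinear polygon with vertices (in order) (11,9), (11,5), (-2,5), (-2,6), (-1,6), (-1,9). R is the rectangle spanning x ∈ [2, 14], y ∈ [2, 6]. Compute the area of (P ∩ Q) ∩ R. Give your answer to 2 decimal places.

The region (P ∩ Q) ∩ R is the polygon with vertices (10.5,5), (3.727,5), (4.273,6), (9.917,6).
By the shoelace formula its area is 6.21.

6.21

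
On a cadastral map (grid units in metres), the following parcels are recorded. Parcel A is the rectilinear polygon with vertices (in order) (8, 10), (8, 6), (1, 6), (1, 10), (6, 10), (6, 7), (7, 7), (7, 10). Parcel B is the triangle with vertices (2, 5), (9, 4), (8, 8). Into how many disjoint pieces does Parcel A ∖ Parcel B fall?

2

Parcel A ∖ Parcel B splits into 2 disjoint pieces (area 2.25, area 19).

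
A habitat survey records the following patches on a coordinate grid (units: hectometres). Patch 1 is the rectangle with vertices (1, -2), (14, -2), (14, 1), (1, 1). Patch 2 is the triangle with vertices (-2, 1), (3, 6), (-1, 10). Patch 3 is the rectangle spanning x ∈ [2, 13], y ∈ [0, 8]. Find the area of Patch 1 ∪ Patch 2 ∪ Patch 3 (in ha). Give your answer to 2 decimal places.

135.00

By inclusion–exclusion:
Individual areas: |Patch 1| = 39, |Patch 2| = 20, |Patch 3| = 88.
|Patch 1∩Patch 2| = 0.
|Patch 1∩Patch 3|: x∈[2,13], y∈[0,1] → 11·1 = 11.
|Patch 2∩Patch 3| = 1.
|Patch 1∩Patch 2∩Patch 3| = 0.
|Patch 1 ∪ Patch 2 ∪ Patch 3| = 147 − 12 + 0 = 135.00.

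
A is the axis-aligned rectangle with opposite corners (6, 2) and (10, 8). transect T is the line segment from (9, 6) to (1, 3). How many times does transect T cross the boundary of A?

The segment meets the boundary at (6,4.875).

1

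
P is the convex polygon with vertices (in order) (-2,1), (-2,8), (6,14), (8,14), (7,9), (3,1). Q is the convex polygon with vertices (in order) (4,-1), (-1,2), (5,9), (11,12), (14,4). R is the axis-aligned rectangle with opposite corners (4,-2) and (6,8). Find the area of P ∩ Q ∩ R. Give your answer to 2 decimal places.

5.99

The intersection is the polygon with vertices (4,3), (4,7.833), (4.143,8), (6,8), (6,7).
By the shoelace formula its area is 5.99.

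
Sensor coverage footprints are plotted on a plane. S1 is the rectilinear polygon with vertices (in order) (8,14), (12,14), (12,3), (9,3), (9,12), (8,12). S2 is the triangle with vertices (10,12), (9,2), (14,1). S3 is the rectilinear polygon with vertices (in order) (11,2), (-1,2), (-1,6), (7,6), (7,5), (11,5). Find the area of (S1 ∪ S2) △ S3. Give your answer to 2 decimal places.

|S1 ∪ S2| = 43.95.
|(S1 ∪ S2) ∩ S3| = 5.95.
|(S1 ∪ S2) △ S3| = 43.95 + 44 − 11.9 = 76.05.

76.05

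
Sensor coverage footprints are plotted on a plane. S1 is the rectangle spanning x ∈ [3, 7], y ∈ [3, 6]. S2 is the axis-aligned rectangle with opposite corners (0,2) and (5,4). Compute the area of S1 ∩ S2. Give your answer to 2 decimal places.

|S1∩S2|: x∈[3,5], y∈[3,4] → 2·1 = 2.

2.00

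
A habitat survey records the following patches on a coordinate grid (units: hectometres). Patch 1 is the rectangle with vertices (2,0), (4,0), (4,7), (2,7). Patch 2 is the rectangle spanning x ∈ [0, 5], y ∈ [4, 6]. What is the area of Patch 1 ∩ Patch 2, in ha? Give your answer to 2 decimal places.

|Patch 1∩Patch 2|: x∈[2,4], y∈[4,6] → 2·2 = 4.

4.00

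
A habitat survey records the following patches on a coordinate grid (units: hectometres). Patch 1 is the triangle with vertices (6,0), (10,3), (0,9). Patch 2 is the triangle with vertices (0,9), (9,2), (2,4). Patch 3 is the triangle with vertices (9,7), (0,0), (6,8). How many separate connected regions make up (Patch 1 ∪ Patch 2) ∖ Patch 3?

2

(Patch 1 ∪ Patch 2) ∖ Patch 3 splits into 2 disjoint pieces (area 15.395, area 10.0659).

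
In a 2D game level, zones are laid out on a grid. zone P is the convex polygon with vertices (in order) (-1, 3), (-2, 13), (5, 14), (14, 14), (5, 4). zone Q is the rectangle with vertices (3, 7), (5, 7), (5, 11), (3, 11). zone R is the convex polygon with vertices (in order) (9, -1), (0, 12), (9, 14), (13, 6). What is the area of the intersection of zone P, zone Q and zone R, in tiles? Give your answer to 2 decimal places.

7.85

The intersection is the polygon with vertices (3,11), (5,11), (5,7), (3.462,7), (3,7.667).
By the shoelace formula its area is 7.85.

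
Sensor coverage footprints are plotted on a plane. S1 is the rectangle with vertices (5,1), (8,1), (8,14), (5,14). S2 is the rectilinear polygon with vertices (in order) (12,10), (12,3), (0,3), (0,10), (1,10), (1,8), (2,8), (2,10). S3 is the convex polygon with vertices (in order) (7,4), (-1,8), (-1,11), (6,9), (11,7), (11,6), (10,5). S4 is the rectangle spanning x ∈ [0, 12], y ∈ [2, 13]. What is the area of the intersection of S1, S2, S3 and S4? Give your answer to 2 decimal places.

The intersection is the polygon with vertices (6,9), (8,8.2), (8,4.333), (7,4), (5,5), (5,9.286).
By the shoelace formula its area is 13.18.

13.18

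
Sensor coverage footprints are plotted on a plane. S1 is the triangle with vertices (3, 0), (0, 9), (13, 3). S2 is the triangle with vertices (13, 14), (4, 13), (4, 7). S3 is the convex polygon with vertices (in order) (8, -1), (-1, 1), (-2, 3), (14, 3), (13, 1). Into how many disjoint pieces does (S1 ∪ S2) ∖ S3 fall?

(S1 ∪ S2) ∖ S3 splits into 2 disjoint pieces (area 59.9905, area 0.014).

2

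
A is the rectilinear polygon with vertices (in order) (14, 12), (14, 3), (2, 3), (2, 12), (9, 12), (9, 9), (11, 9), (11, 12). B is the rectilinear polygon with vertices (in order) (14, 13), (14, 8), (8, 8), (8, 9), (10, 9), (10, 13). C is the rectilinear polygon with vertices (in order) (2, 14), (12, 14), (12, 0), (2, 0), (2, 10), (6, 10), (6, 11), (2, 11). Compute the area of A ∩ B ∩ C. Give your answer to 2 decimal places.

7.00

The intersection is the polygon with vertices (8,8), (8,9), (9,9), (10,9), (11,9), (11,12), (12,12), (12,8).
By the shoelace formula its area is 7.00.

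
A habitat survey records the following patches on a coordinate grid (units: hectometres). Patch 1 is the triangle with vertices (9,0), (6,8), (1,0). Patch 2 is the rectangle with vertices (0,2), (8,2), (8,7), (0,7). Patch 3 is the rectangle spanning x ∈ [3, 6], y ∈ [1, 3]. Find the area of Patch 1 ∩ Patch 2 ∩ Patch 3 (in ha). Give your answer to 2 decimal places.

The intersection is the polygon with vertices (3,2), (3,3), (6,3), (6,2).
By the shoelace formula its area is 3.00.

3.00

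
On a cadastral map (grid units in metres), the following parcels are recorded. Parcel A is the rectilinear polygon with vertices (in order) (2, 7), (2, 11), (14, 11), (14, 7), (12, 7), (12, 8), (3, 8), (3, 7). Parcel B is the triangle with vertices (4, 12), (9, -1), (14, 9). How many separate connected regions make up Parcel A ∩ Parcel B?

Parcel A ∩ Parcel B is a single connected region.

1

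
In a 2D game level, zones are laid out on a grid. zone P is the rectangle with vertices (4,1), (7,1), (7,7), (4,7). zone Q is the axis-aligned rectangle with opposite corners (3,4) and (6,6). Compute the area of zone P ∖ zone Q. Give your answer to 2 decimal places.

14.00

|zone P∩zone Q|: x∈[4,6], y∈[4,6] → 2·2 = 4.
|zone P| = 18.
|zone P ∖ zone Q| = |zone P| − |zone P∩zone Q| = 18 − 4 = 14.00.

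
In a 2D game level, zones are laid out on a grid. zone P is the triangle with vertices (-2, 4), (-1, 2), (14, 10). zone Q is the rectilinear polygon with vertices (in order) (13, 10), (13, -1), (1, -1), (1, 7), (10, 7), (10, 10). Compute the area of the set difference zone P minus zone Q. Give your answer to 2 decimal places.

8.00

|zone P| = 19, |zone P∩zone Q| = 11.0042.
|zone P ∖ zone Q| = |zone P| − |zone P∩zone Q| = 19 − 11.0042 = 8.00.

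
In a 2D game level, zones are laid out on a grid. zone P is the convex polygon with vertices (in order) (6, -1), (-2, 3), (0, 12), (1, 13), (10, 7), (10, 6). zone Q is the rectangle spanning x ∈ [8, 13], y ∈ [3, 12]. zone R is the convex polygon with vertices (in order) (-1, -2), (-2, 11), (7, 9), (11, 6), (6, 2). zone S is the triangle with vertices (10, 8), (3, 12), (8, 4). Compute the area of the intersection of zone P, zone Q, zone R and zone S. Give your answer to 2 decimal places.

3.28

The intersection is the polygon with vertices (8,8.25), (9.546,7.091), (8,4).
By the shoelace formula its area is 3.28.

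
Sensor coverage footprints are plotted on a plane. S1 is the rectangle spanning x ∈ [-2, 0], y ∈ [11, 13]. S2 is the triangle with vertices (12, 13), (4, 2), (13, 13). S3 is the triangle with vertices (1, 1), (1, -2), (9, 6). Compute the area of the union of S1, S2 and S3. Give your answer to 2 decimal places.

By inclusion–exclusion:
Individual areas: |S1| = 4, |S2| = 5.5, |S3| = 12.
|S1∩S2| = 0.
|S1∩S3| = 0.
|S2∩S3| = 0.1306.
|S1∩S2∩S3| = 0.
|S1 ∪ S2 ∪ S3| = 21.5 − 0.1306 + 0 = 21.37.

21.37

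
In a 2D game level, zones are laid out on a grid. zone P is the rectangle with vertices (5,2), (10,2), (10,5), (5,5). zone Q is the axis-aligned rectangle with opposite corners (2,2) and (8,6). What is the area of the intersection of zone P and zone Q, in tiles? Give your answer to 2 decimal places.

|zone P∩zone Q|: x∈[5,8], y∈[2,5] → 3·3 = 9.

9.00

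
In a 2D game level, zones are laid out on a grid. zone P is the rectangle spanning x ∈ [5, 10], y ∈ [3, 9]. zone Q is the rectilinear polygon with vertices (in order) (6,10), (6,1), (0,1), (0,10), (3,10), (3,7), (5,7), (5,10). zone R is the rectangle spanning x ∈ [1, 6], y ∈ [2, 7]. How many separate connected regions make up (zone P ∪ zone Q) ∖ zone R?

2

(zone P ∪ zone Q) ∖ zone R splits into 2 disjoint pieces (area 27, area 20).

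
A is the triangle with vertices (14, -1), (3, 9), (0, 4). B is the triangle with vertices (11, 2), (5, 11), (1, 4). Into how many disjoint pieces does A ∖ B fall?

A ∖ B is a single connected region.

1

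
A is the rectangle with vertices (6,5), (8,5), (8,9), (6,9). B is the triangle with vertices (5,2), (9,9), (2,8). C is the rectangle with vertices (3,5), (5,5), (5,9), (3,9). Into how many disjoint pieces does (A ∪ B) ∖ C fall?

2

(A ∪ B) ∖ C splits into 2 disjoint pieces (area 17.125, area 1.0714).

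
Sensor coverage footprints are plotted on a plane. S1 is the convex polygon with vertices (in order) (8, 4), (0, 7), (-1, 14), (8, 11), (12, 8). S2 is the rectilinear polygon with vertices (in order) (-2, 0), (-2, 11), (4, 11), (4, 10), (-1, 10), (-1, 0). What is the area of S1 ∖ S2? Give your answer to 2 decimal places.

|S1| = 72, |S1∩S2| = 4.5.
|S1 ∖ S2| = |S1| − |S1∩S2| = 72 − 4.5 = 67.50.

67.50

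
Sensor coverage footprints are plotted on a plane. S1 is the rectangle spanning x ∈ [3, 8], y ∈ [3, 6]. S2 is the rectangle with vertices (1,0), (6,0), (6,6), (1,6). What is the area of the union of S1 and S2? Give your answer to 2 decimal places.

By inclusion–exclusion:
Individual areas: |S1| = 15, |S2| = 30.
|S1∩S2|: x∈[3,6], y∈[3,6] → 3·3 = 9.
|S1 ∪ S2| = 45 − 9 = 36.00.

36.00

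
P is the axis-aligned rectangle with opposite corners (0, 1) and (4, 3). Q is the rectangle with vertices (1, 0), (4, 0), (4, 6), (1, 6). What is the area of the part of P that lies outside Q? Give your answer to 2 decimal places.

2.00

|P∩Q|: x∈[1,4], y∈[1,3] → 3·2 = 6.
|P| = 8.
|P ∖ Q| = |P| − |P∩Q| = 8 − 6 = 2.00.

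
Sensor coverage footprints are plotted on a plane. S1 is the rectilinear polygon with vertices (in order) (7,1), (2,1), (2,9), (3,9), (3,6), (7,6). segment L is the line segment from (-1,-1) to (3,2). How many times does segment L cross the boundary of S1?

1

The segment meets the boundary at (2,1.25).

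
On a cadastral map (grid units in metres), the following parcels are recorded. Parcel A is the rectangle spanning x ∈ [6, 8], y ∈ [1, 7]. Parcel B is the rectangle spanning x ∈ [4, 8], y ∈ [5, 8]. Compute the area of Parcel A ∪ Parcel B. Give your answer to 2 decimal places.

By inclusion–exclusion:
Individual areas: |Parcel A| = 12, |Parcel B| = 12.
|Parcel A∩Parcel B|: x∈[6,8], y∈[5,7] → 2·2 = 4.
|Parcel A ∪ Parcel B| = 24 − 4 = 20.00.

20.00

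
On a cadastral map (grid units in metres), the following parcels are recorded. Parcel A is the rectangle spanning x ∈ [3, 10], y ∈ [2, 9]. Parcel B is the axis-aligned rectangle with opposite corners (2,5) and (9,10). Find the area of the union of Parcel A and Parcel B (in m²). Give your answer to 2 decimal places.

By inclusion–exclusion:
Individual areas: |Parcel A| = 49, |Parcel B| = 35.
|Parcel A∩Parcel B|: x∈[3,9], y∈[5,9] → 6·4 = 24.
|Parcel A ∪ Parcel B| = 84 − 24 = 60.00.

60.00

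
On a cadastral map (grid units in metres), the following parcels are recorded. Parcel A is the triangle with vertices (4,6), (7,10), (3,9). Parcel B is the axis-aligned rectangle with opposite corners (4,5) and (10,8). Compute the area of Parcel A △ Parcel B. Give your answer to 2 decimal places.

|Parcel A| = 6.5, |Parcel B| = 18, |Parcel A∩Parcel B| = 1.5.
|Parcel A △ Parcel B| = |Parcel A| + |Parcel B| − 2·|Parcel A∩Parcel B| = 6.5 + 18 − 3 = 21.50.

21.50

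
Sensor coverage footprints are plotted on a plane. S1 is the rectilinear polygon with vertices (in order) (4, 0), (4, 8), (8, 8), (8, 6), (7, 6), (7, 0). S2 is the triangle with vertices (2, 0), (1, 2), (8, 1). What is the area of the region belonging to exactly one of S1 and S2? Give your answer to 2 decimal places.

|S1| = 26, |S2| = 6.5, |S1∩S2| = 2.3214.
|S1 △ S2| = |S1| + |S2| − 2·|S1∩S2| = 26 + 6.5 − 4.6429 = 27.86.

27.86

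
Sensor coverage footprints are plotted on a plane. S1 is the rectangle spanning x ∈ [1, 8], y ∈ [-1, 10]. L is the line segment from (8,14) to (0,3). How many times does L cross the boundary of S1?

2

The segment meets the boundary at (1,4.375), (5.091,10).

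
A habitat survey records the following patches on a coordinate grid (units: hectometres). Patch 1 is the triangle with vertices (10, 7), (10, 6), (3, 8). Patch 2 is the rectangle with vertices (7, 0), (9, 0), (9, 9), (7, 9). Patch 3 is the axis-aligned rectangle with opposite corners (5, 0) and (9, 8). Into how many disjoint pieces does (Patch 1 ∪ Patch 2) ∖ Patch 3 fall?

(Patch 1 ∪ Patch 2) ∖ Patch 3 splits into 3 disjoint pieces (area 0.9286, area 0.2857, area 2).

3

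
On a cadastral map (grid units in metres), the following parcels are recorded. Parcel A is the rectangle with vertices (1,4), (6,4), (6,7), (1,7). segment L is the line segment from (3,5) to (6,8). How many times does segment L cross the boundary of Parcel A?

1

The segment meets the boundary at (5,7).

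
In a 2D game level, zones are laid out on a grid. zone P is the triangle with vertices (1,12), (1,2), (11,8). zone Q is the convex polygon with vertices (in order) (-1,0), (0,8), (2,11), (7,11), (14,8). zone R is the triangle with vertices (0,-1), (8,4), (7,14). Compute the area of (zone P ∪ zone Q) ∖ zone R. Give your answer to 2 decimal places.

|zone P ∪ zone Q| = 86.5.
|(zone P ∪ zone Q) ∩ zone R| = 31.3573.
|(zone P ∪ zone Q) ∖ zone R| = 86.5 − 31.3573 = 55.14.

55.14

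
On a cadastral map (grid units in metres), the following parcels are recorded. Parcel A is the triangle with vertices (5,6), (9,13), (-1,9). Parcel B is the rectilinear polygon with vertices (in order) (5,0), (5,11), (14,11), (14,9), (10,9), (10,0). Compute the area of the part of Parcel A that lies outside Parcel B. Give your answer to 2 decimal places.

|Parcel A| = 27, |Parcel A∩Parcel B| = 7.1429.
|Parcel A ∖ Parcel B| = |Parcel A| − |Parcel A∩Parcel B| = 27 − 7.1429 = 19.86.

19.86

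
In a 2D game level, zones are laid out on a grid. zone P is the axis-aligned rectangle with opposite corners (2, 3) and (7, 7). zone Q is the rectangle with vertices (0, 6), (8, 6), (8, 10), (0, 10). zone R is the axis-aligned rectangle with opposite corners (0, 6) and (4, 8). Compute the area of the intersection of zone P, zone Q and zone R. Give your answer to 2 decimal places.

2.00

The intersection is the polygon with vertices (4,7), (4,6), (2,6), (2,7).
By the shoelace formula its area is 2.00.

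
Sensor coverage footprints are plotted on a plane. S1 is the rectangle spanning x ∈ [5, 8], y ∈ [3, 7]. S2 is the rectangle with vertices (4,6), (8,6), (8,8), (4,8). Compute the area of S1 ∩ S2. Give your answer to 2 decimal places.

3.00

|S1∩S2|: x∈[5,8], y∈[6,7] → 3·1 = 3.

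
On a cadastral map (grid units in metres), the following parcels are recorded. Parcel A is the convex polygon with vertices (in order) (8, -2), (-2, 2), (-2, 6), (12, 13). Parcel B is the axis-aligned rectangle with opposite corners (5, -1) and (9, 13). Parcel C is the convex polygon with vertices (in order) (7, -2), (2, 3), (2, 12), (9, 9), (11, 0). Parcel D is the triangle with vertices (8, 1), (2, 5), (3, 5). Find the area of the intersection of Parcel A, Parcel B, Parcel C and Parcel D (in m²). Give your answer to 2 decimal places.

The intersection is the polygon with vertices (5,3.4), (8,1), (5,3).
By the shoelace formula its area is 0.60.

0.60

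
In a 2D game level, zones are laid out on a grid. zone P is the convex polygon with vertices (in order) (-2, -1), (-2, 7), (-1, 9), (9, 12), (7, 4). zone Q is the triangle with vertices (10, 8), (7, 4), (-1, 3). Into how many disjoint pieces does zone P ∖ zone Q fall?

1

zone P ∖ zone Q is a single connected region.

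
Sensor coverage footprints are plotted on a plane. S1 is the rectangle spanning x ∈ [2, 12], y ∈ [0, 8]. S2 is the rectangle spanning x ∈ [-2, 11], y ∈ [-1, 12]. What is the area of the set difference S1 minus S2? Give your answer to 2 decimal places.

|S1∩S2|: x∈[2,11], y∈[0,8] → 9·8 = 72.
|S1| = 80.
|S1 ∖ S2| = |S1| − |S1∩S2| = 80 − 72 = 8.00.

8.00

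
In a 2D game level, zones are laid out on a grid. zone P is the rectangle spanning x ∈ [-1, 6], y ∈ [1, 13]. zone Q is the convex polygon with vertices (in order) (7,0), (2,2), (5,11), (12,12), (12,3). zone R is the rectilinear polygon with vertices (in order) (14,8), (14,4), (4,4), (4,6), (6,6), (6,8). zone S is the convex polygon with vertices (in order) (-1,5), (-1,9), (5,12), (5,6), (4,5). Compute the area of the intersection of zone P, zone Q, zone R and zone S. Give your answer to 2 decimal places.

0.50

The intersection is the polygon with vertices (4,6), (5,6), (4,5).
By the shoelace formula its area is 0.50.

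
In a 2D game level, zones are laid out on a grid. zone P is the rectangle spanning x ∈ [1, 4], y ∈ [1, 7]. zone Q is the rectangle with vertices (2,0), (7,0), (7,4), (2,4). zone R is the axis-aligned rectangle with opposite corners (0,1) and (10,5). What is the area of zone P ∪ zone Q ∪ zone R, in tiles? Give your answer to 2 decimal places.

By inclusion–exclusion:
Individual areas: |zone P| = 18, |zone Q| = 20, |zone R| = 40.
|zone P∩zone Q|: x∈[2,4], y∈[1,4] → 2·3 = 6.
|zone P∩zone R|: x∈[1,4], y∈[1,5] → 3·4 = 12.
|zone Q∩zone R|: x∈[2,7], y∈[1,4] → 5·3 = 15.
|zone P∩zone Q∩zone R| = 6.
|zone P ∪ zone Q ∪ zone R| = 78 − 33 + 6 = 51.00.

51.00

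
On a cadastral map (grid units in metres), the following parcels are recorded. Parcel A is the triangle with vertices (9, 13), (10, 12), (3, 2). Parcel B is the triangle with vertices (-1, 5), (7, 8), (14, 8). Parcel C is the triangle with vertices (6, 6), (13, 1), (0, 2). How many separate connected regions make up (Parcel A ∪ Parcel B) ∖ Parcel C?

1

(Parcel A ∪ Parcel B) ∖ Parcel C is a single connected region.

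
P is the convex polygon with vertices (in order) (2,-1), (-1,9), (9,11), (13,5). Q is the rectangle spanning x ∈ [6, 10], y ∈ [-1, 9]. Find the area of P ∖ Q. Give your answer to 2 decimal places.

71.09

|P| = 98, |P∩Q| = 26.9091.
|P ∖ Q| = |P| − |P∩Q| = 98 − 26.9091 = 71.09.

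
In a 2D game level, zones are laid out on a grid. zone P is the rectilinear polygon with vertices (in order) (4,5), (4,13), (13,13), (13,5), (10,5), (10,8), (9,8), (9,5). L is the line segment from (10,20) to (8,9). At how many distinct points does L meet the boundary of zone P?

The segment meets the boundary at (8.727,13).

1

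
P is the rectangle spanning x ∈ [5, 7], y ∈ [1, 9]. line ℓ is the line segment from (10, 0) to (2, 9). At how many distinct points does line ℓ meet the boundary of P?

The segment meets the boundary at (5,5.625), (7,3.375).

2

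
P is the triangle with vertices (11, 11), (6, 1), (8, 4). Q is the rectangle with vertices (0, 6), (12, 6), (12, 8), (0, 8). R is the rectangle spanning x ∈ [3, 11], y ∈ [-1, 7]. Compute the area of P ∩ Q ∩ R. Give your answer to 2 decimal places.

0.32

The intersection is the polygon with vertices (8.857,6), (8.5,6), (9,7), (9.286,7).
By the shoelace formula its area is 0.32.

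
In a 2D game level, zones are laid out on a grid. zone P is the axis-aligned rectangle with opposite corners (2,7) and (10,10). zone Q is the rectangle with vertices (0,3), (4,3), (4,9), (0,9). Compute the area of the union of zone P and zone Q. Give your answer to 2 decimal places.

44.00

By inclusion–exclusion:
Individual areas: |zone P| = 24, |zone Q| = 24.
|zone P∩zone Q|: x∈[2,4], y∈[7,9] → 2·2 = 4.
|zone P ∪ zone Q| = 48 − 4 = 44.00.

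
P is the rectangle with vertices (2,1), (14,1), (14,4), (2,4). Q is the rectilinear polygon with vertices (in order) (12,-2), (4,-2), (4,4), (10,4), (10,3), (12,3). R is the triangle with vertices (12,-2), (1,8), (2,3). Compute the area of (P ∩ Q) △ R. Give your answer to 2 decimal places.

28.20

|P ∩ Q| = 22.
|(P ∩ Q) ∩ R| = 8.15.
|(P ∩ Q) △ R| = 22 + 22.5 − 16.3 = 28.20.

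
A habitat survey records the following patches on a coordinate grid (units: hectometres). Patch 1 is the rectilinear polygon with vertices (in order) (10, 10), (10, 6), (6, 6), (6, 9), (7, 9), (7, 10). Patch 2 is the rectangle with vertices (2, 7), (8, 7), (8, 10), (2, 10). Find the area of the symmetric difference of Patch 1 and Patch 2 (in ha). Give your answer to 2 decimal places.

23.00

|Patch 1| = 15, |Patch 2| = 18, |Patch 1∩Patch 2| = 5.
|Patch 1 △ Patch 2| = |Patch 1| + |Patch 2| − 2·|Patch 1∩Patch 2| = 15 + 18 − 10 = 23.00.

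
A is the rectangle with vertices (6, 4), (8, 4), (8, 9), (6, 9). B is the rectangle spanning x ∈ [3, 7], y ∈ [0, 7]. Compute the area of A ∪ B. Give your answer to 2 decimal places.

35.00

By inclusion–exclusion:
Individual areas: |A| = 10, |B| = 28.
|A∩B|: x∈[6,7], y∈[4,7] → 1·3 = 3.
|A ∪ B| = 38 − 3 = 35.00.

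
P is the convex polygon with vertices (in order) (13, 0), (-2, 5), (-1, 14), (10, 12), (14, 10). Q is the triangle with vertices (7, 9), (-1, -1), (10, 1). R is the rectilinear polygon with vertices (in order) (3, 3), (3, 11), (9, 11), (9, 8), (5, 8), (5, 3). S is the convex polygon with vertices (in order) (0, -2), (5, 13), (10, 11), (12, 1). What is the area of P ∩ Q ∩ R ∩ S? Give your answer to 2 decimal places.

4.92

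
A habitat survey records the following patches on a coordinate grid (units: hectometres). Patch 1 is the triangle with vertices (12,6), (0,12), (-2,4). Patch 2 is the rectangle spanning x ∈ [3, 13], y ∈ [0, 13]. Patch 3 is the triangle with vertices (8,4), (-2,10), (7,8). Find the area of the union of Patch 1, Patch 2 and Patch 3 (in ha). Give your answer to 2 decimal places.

158.31

By inclusion–exclusion:
Individual areas: |Patch 1| = 54, |Patch 2| = 130, |Patch 3| = 17.
|Patch 1∩Patch 2| = 26.0357.
|Patch 1∩Patch 3| = 15.5226.
|Patch 2∩Patch 3| = 12.2778.
|Patch 1∩Patch 2∩Patch 3| = 11.1505.
|Patch 1 ∪ Patch 2 ∪ Patch 3| = 201 − 53.8361 + 11.1505 = 158.31.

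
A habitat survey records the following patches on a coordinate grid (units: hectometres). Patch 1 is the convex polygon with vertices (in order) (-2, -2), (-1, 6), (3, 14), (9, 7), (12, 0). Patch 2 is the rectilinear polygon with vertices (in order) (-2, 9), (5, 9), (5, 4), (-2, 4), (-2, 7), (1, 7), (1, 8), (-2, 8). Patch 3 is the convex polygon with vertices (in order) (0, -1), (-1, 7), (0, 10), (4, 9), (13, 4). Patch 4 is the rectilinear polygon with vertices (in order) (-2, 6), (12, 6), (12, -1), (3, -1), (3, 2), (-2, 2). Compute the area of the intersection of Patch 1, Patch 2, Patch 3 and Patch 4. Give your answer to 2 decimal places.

The intersection is the polygon with vertices (5,4), (-0.625,4), (-0.875,6), (5,6).
By the shoelace formula its area is 11.50.

11.50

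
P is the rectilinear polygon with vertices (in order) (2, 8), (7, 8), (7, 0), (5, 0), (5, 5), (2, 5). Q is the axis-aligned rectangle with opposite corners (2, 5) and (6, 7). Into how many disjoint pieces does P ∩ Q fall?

1

P ∩ Q is a single connected region.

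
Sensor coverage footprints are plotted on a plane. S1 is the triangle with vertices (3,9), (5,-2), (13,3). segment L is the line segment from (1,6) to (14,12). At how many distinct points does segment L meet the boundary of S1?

The segment meets the boundary at (4.957,7.826), (3.348,7.084).

2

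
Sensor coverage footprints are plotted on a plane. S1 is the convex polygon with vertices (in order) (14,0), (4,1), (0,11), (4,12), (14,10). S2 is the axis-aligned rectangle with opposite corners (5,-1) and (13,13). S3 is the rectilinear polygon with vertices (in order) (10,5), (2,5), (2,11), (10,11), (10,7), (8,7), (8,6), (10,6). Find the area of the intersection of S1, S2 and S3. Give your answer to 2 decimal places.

27.90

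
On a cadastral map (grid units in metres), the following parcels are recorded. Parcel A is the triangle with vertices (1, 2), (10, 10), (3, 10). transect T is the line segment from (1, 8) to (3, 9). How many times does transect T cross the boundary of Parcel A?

1

The segment meets the boundary at (2.714,8.857).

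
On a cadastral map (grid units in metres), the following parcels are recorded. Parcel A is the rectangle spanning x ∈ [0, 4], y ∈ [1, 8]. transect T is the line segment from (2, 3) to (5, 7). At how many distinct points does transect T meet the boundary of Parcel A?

The segment meets the boundary at (4,5.667).

1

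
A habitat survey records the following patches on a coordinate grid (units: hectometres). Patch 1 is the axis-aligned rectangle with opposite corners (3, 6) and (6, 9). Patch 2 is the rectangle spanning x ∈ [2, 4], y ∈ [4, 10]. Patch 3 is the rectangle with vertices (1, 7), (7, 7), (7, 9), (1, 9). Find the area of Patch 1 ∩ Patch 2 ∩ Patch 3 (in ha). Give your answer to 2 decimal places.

The intersection is the polygon with vertices (3,9), (4,9), (4,7), (3,7).
By the shoelace formula its area is 2.00.

2.00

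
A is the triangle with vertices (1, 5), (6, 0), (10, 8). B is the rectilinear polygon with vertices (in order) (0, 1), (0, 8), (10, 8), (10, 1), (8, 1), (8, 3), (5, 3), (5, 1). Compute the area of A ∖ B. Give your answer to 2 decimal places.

|A| = 30, |A∩B| = 25.25.
|A ∖ B| = |A| − |A∩B| = 30 − 25.25 = 4.75.

4.75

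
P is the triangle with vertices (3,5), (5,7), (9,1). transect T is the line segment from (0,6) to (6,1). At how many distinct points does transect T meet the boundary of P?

0

The segment lies entirely outside P and never meets its boundary.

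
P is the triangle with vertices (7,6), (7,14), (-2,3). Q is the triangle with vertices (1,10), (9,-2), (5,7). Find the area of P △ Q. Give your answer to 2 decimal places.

37.45

|P| = 36, |Q| = 12, |P∩Q| = 5.2767.
|P △ Q| = |P| + |Q| − 2·|P∩Q| = 36 + 12 − 10.5534 = 37.45.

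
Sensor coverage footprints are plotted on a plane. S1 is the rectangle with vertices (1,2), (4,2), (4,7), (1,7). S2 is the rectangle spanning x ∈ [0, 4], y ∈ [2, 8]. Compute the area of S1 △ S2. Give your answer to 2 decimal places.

|S1∩S2|: x∈[1,4], y∈[2,7] → 3·5 = 15.
|S1 △ S2| = |S1| + |S2| − 2·|S1∩S2| = 15 + 24 − 30 = 9.00.

9.00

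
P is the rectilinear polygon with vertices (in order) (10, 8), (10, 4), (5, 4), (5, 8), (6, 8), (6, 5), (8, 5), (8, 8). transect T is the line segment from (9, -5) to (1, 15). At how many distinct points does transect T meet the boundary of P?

2

The segment meets the boundary at (5,5), (5.4,4).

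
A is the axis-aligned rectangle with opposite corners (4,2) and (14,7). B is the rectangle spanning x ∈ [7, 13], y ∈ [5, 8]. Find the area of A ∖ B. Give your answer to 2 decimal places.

38.00

|A∩B|: x∈[7,13], y∈[5,7] → 6·2 = 12.
|A| = 50.
|A ∖ B| = |A| − |A∩B| = 50 − 12 = 38.00.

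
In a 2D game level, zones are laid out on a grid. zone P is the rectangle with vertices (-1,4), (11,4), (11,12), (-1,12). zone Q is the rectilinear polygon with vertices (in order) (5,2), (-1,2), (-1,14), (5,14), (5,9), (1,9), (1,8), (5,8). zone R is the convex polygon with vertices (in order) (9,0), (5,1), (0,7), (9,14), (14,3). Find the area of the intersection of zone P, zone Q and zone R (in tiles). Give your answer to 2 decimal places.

17.90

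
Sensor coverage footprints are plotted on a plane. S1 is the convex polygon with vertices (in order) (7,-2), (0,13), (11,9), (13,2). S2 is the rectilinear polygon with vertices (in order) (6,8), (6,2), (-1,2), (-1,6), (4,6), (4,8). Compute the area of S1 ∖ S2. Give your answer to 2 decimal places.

|S1| = 93.5, |S1∩S2| = 11.2.
|S1 ∖ S2| = |S1| − |S1∩S2| = 93.5 − 11.2 = 82.30.

82.30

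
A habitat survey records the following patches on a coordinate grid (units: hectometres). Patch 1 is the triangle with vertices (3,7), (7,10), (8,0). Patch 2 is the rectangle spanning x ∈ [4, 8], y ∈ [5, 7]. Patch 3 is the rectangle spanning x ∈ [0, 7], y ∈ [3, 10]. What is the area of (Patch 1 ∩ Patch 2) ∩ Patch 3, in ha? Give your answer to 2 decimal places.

5.87

The region (Patch 1 ∩ Patch 2) ∩ Patch 3 is the polygon with vertices (4.429,5), (4,5.6), (4,7), (7,7), (7,5).
By the shoelace formula its area is 5.87.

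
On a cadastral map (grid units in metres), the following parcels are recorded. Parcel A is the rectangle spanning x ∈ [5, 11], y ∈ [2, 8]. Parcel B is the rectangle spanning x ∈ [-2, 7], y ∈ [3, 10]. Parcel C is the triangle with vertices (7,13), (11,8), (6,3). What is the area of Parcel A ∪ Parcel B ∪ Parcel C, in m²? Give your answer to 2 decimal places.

By inclusion–exclusion:
Individual areas: |Parcel A| = 36, |Parcel B| = 63, |Parcel C| = 22.5.
|Parcel A∩Parcel B|: x∈[5,7], y∈[3,8] → 2·5 = 10.
|Parcel A∩Parcel C| = 11.25.
|Parcel B∩Parcel C| = 4.05.
|Parcel A∩Parcel B∩Parcel C| = 3.25.
|Parcel A ∪ Parcel B ∪ Parcel C| = 121.5 − 25.3 + 3.25 = 99.45.

99.45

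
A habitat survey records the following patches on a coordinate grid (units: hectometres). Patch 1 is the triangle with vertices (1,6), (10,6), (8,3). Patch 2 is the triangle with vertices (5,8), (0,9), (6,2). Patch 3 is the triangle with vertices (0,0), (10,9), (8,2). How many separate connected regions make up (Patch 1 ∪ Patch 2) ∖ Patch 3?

(Patch 1 ∪ Patch 2) ∖ Patch 3 splits into 2 disjoint pieces (area 14.073, area 0.9643).

2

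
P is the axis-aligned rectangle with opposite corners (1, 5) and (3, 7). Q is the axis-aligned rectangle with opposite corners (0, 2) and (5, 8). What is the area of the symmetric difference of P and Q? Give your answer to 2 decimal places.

26.00

|P∩Q|: x∈[1,3], y∈[5,7] → 2·2 = 4.
|P △ Q| = |P| + |Q| − 2·|P∩Q| = 4 + 30 − 8 = 26.00.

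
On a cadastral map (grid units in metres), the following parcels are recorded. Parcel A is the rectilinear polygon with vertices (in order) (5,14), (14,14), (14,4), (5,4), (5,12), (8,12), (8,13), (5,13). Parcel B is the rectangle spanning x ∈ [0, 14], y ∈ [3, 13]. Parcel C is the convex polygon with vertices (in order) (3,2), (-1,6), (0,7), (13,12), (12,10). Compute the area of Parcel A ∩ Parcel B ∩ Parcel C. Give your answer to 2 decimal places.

The intersection is the polygon with vertices (5,4), (5,8.923), (13,12), (12,10), (5.25,4).
By the shoelace formula its area is 24.44.

24.44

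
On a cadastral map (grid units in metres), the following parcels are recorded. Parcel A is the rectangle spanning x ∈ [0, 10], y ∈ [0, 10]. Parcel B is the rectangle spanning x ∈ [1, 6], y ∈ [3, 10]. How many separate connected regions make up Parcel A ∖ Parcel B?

Parcel A ∖ Parcel B is a single connected region.

1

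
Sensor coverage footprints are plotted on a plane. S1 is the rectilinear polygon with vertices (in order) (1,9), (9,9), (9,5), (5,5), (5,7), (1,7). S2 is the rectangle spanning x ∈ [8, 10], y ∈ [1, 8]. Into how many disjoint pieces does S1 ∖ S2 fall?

1

S1 ∖ S2 is a single connected region.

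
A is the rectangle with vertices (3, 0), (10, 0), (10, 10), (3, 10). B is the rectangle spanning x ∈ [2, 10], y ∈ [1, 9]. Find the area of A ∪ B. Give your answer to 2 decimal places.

78.00

By inclusion–exclusion:
Individual areas: |A| = 70, |B| = 64.
|A∩B|: x∈[3,10], y∈[1,9] → 7·8 = 56.
|A ∪ B| = 134 − 56 = 78.00.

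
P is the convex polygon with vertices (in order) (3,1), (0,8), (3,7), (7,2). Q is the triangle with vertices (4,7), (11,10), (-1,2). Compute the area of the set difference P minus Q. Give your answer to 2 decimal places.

|P| = 21, |P∩Q| = 2.7073.
|P ∖ Q| = |P| − |P∩Q| = 21 − 2.7073 = 18.29.

18.29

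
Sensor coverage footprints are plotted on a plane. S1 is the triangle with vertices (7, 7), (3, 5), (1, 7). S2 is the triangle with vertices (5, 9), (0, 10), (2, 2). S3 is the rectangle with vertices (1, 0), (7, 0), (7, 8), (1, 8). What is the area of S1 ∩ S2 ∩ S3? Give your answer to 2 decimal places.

The intersection is the polygon with vertices (1,7), (4.143,7), (3.364,5.182), (3,5).
By the shoelace formula its area is 3.40.

3.40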